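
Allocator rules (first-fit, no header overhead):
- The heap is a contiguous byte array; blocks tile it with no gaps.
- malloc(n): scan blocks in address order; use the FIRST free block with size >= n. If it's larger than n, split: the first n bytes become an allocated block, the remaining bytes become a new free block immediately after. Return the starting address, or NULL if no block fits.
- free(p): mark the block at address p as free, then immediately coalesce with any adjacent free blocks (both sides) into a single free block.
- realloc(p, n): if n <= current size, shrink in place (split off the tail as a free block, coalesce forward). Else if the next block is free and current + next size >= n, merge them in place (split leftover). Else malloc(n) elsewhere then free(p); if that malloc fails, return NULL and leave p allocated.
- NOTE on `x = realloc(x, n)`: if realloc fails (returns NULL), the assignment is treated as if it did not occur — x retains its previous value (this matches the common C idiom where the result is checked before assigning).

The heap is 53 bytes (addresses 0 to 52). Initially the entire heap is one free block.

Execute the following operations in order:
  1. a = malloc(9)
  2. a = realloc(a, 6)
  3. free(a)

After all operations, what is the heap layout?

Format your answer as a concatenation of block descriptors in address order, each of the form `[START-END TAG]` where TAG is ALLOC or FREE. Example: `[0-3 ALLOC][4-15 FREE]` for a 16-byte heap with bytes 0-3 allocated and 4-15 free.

Op 1: a = malloc(9) -> a = 0; heap: [0-8 ALLOC][9-52 FREE]
Op 2: a = realloc(a, 6) -> a = 0; heap: [0-5 ALLOC][6-52 FREE]
Op 3: free(a) -> (freed a); heap: [0-52 FREE]

Answer: [0-52 FREE]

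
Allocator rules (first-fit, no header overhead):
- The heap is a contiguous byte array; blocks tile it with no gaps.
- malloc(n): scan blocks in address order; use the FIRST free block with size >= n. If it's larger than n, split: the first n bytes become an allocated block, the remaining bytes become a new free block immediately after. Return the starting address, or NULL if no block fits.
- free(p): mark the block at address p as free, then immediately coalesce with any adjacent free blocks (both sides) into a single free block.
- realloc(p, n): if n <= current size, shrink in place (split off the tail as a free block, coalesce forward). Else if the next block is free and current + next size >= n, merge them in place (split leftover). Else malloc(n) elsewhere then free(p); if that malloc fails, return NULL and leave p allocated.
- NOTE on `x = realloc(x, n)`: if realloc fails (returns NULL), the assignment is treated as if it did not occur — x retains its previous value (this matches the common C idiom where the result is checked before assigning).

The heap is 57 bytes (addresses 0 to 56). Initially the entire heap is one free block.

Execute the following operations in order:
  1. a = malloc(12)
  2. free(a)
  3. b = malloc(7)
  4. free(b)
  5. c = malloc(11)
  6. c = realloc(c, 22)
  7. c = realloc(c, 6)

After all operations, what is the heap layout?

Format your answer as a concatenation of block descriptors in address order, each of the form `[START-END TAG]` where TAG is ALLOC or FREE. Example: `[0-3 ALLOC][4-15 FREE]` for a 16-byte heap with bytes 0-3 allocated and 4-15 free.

Answer: [0-5 ALLOC][6-56 FREE]

Derivation:
Op 1: a = malloc(12) -> a = 0; heap: [0-11 ALLOC][12-56 FREE]
Op 2: free(a) -> (freed a); heap: [0-56 FREE]
Op 3: b = malloc(7) -> b = 0; heap: [0-6 ALLOC][7-56 FREE]
Op 4: free(b) -> (freed b); heap: [0-56 FREE]
Op 5: c = malloc(11) -> c = 0; heap: [0-10 ALLOC][11-56 FREE]
Op 6: c = realloc(c, 22) -> c = 0; heap: [0-21 ALLOC][22-56 FREE]
Op 7: c = realloc(c, 6) -> c = 0; heap: [0-5 ALLOC][6-56 FREE]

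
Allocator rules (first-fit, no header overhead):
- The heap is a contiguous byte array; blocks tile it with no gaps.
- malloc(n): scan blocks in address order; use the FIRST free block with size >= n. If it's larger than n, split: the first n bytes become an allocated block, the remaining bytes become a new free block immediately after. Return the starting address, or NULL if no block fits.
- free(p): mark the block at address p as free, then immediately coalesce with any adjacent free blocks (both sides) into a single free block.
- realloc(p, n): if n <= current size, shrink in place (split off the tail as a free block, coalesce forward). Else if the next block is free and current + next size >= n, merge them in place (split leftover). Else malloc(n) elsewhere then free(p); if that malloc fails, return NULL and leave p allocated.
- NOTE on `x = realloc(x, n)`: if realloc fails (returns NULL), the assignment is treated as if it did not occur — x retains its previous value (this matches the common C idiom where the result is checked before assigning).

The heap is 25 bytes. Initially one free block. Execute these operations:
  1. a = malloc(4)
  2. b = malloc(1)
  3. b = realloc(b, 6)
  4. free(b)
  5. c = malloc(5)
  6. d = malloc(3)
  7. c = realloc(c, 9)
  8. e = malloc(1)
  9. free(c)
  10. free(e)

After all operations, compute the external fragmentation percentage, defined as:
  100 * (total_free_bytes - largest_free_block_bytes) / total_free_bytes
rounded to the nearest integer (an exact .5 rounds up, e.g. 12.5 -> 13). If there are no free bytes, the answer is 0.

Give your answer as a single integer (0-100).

Answer: 28

Derivation:
Op 1: a = malloc(4) -> a = 0; heap: [0-3 ALLOC][4-24 FREE]
Op 2: b = malloc(1) -> b = 4; heap: [0-3 ALLOC][4-4 ALLOC][5-24 FREE]
Op 3: b = realloc(b, 6) -> b = 4; heap: [0-3 ALLOC][4-9 ALLOC][10-24 FREE]
Op 4: free(b) -> (freed b); heap: [0-3 ALLOC][4-24 FREE]
Op 5: c = malloc(5) -> c = 4; heap: [0-3 ALLOC][4-8 ALLOC][9-24 FREE]
Op 6: d = malloc(3) -> d = 9; heap: [0-3 ALLOC][4-8 ALLOC][9-11 ALLOC][12-24 FREE]
Op 7: c = realloc(c, 9) -> c = 12; heap: [0-3 ALLOC][4-8 FREE][9-11 ALLOC][12-20 ALLOC][21-24 FREE]
Op 8: e = malloc(1) -> e = 4; heap: [0-3 ALLOC][4-4 ALLOC][5-8 FREE][9-11 ALLOC][12-20 ALLOC][21-24 FREE]
Op 9: free(c) -> (freed c); heap: [0-3 ALLOC][4-4 ALLOC][5-8 FREE][9-11 ALLOC][12-24 FREE]
Op 10: free(e) -> (freed e); heap: [0-3 ALLOC][4-8 FREE][9-11 ALLOC][12-24 FREE]
Free blocks: [5 13] total_free=18 largest=13 -> 100*(18-13)/18 = 500/18 ≈ 27.778 -> rounds to 28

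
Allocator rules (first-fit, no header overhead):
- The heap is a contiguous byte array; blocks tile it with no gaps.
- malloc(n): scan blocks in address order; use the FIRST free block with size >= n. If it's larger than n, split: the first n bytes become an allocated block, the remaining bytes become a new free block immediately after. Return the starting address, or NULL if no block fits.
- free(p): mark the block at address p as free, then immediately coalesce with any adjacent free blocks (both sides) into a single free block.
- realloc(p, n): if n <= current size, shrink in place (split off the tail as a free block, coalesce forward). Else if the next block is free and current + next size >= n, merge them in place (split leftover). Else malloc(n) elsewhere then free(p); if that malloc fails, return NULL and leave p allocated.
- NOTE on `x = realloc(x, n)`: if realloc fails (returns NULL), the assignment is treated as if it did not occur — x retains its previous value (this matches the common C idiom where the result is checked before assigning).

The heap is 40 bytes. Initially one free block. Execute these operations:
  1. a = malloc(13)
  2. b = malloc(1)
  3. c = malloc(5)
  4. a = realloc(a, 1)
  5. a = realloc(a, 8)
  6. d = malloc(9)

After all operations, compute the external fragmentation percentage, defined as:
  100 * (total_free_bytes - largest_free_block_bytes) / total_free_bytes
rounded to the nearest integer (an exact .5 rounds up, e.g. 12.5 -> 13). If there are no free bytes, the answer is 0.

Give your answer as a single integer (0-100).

Op 1: a = malloc(13) -> a = 0; heap: [0-12 ALLOC][13-39 FREE]
Op 2: b = malloc(1) -> b = 13; heap: [0-12 ALLOC][13-13 ALLOC][14-39 FREE]
Op 3: c = malloc(5) -> c = 14; heap: [0-12 ALLOC][13-13 ALLOC][14-18 ALLOC][19-39 FREE]
Op 4: a = realloc(a, 1) -> a = 0; heap: [0-0 ALLOC][1-12 FREE][13-13 ALLOC][14-18 ALLOC][19-39 FREE]
Op 5: a = realloc(a, 8) -> a = 0; heap: [0-7 ALLOC][8-12 FREE][13-13 ALLOC][14-18 ALLOC][19-39 FREE]
Op 6: d = malloc(9) -> d = 19; heap: [0-7 ALLOC][8-12 FREE][13-13 ALLOC][14-18 ALLOC][19-27 ALLOC][28-39 FREE]
Free blocks: [5 12] total_free=17 largest=12 -> 100*(17-12)/17 = 500/17 ≈ 29.412 -> rounds to 29

Answer: 29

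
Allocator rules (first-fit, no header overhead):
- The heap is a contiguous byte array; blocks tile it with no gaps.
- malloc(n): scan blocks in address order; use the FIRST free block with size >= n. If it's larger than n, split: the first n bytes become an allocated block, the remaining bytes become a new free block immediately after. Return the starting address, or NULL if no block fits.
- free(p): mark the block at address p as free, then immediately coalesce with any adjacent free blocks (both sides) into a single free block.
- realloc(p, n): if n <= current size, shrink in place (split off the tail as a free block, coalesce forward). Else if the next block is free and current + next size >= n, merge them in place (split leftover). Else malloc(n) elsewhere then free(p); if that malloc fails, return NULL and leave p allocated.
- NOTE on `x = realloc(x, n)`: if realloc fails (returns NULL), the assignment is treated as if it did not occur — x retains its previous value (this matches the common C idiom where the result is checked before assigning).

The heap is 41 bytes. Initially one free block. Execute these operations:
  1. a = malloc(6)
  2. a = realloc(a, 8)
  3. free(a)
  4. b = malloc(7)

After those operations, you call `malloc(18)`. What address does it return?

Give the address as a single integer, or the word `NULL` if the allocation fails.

Answer: 7

Derivation:
Op 1: a = malloc(6) -> a = 0; heap: [0-5 ALLOC][6-40 FREE]
Op 2: a = realloc(a, 8) -> a = 0; heap: [0-7 ALLOC][8-40 FREE]
Op 3: free(a) -> (freed a); heap: [0-40 FREE]
Op 4: b = malloc(7) -> b = 0; heap: [0-6 ALLOC][7-40 FREE]
malloc(18): first-fit scan over [0-6 ALLOC][7-40 FREE] -> 7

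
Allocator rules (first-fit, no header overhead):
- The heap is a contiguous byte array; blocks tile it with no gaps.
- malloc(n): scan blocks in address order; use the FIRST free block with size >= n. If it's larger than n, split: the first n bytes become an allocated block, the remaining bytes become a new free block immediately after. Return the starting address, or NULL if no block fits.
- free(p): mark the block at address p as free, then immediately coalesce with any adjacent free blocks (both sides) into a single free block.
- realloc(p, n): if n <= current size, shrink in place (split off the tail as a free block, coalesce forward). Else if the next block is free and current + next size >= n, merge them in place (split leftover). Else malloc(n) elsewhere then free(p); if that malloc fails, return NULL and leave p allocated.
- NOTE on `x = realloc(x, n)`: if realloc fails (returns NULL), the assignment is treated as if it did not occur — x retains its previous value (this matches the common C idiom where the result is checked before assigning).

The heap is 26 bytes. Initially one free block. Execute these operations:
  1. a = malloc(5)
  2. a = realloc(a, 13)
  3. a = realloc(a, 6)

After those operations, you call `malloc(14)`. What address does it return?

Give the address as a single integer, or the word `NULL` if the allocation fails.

Op 1: a = malloc(5) -> a = 0; heap: [0-4 ALLOC][5-25 FREE]
Op 2: a = realloc(a, 13) -> a = 0; heap: [0-12 ALLOC][13-25 FREE]
Op 3: a = realloc(a, 6) -> a = 0; heap: [0-5 ALLOC][6-25 FREE]
malloc(14): first-fit scan over [0-5 ALLOC][6-25 FREE] -> 6

Answer: 6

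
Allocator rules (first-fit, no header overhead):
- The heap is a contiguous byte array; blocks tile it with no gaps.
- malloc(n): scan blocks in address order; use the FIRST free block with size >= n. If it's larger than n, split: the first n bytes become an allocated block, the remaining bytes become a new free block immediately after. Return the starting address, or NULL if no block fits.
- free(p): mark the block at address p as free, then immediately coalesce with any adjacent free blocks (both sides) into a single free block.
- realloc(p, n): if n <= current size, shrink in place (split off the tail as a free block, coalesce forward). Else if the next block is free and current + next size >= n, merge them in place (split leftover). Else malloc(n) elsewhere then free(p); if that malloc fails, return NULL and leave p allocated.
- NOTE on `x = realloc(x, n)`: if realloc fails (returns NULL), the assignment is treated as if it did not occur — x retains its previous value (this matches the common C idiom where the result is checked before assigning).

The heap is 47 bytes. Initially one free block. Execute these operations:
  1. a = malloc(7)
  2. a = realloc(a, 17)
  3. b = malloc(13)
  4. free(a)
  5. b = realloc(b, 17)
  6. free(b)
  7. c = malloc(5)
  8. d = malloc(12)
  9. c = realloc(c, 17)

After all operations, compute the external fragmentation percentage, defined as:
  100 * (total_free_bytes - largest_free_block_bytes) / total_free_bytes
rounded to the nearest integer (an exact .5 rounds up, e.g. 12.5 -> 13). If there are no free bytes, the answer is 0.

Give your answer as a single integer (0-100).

Answer: 28

Derivation:
Op 1: a = malloc(7) -> a = 0; heap: [0-6 ALLOC][7-46 FREE]
Op 2: a = realloc(a, 17) -> a = 0; heap: [0-16 ALLOC][17-46 FREE]
Op 3: b = malloc(13) -> b = 17; heap: [0-16 ALLOC][17-29 ALLOC][30-46 FREE]
Op 4: free(a) -> (freed a); heap: [0-16 FREE][17-29 ALLOC][30-46 FREE]
Op 5: b = realloc(b, 17) -> b = 17; heap: [0-16 FREE][17-33 ALLOC][34-46 FREE]
Op 6: free(b) -> (freed b); heap: [0-46 FREE]
Op 7: c = malloc(5) -> c = 0; heap: [0-4 ALLOC][5-46 FREE]
Op 8: d = malloc(12) -> d = 5; heap: [0-4 ALLOC][5-16 ALLOC][17-46 FREE]
Op 9: c = realloc(c, 17) -> c = 17; heap: [0-4 FREE][5-16 ALLOC][17-33 ALLOC][34-46 FREE]
Free blocks: [5 13] total_free=18 largest=13 -> 100*(18-13)/18 = 500/18 ≈ 27.778 -> rounds to 28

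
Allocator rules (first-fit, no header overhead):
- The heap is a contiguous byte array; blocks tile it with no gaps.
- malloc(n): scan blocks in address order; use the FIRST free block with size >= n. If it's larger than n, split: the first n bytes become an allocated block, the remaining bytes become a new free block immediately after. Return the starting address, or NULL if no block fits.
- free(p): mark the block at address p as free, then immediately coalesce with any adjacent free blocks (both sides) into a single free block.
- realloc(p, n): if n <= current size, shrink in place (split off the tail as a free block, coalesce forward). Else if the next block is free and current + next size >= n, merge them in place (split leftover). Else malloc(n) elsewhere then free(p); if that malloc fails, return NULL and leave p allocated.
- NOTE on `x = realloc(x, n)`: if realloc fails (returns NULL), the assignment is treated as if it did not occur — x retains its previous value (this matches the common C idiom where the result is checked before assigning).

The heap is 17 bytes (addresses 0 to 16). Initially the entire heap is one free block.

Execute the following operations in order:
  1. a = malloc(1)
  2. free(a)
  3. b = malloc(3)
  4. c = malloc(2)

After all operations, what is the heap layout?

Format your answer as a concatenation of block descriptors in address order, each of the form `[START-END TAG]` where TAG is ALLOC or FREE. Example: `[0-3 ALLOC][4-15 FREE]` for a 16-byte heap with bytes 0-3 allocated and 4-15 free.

Answer: [0-2 ALLOC][3-4 ALLOC][5-16 FREE]

Derivation:
Op 1: a = malloc(1) -> a = 0; heap: [0-0 ALLOC][1-16 FREE]
Op 2: free(a) -> (freed a); heap: [0-16 FREE]
Op 3: b = malloc(3) -> b = 0; heap: [0-2 ALLOC][3-16 FREE]
Op 4: c = malloc(2) -> c = 3; heap: [0-2 ALLOC][3-4 ALLOC][5-16 FREE]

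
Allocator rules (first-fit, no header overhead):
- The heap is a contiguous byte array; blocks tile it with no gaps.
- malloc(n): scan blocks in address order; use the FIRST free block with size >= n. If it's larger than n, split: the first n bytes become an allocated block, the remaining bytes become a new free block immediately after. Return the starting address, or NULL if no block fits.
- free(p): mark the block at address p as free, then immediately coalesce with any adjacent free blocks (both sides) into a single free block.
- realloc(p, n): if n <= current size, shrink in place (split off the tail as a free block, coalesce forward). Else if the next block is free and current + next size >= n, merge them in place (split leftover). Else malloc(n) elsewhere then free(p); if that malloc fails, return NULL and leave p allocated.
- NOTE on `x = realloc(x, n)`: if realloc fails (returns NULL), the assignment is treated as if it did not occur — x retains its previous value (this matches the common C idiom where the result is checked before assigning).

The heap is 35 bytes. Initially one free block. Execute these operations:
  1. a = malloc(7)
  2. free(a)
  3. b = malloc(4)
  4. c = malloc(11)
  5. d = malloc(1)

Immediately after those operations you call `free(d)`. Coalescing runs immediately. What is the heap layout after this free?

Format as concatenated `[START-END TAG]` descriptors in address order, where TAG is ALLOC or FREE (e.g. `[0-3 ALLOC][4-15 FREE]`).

Op 1: a = malloc(7) -> a = 0; heap: [0-6 ALLOC][7-34 FREE]
Op 2: free(a) -> (freed a); heap: [0-34 FREE]
Op 3: b = malloc(4) -> b = 0; heap: [0-3 ALLOC][4-34 FREE]
Op 4: c = malloc(11) -> c = 4; heap: [0-3 ALLOC][4-14 ALLOC][15-34 FREE]
Op 5: d = malloc(1) -> d = 15; heap: [0-3 ALLOC][4-14 ALLOC][15-15 ALLOC][16-34 FREE]
free(d): d = 15 -> block [15-15 ALLOC]; mark free, coalesce with adjacent free neighbors -> [0-3 ALLOC][4-14 ALLOC][15-34 FREE]

Answer: [0-3 ALLOC][4-14 ALLOC][15-34 FREE]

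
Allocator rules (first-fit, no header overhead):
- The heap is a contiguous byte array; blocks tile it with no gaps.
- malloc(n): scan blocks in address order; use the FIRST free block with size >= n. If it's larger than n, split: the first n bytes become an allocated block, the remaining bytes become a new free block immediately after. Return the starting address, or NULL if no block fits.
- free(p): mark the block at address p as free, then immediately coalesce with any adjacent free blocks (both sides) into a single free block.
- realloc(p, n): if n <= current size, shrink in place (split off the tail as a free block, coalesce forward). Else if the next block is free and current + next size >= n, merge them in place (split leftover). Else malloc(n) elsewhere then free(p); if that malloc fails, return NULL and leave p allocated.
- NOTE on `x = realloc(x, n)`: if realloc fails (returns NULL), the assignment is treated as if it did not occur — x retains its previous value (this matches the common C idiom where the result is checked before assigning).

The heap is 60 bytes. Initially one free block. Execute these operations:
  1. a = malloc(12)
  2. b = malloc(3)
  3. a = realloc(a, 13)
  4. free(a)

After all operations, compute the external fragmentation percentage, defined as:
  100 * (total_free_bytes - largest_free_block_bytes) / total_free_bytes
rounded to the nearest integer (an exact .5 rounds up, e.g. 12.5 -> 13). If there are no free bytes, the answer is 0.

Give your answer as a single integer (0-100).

Op 1: a = malloc(12) -> a = 0; heap: [0-11 ALLOC][12-59 FREE]
Op 2: b = malloc(3) -> b = 12; heap: [0-11 ALLOC][12-14 ALLOC][15-59 FREE]
Op 3: a = realloc(a, 13) -> a = 15; heap: [0-11 FREE][12-14 ALLOC][15-27 ALLOC][28-59 FREE]
Op 4: free(a) -> (freed a); heap: [0-11 FREE][12-14 ALLOC][15-59 FREE]
Free blocks: [12 45] total_free=57 largest=45 -> 100*(57-45)/57 = 1200/57 ≈ 21.053 -> rounds to 21

Answer: 21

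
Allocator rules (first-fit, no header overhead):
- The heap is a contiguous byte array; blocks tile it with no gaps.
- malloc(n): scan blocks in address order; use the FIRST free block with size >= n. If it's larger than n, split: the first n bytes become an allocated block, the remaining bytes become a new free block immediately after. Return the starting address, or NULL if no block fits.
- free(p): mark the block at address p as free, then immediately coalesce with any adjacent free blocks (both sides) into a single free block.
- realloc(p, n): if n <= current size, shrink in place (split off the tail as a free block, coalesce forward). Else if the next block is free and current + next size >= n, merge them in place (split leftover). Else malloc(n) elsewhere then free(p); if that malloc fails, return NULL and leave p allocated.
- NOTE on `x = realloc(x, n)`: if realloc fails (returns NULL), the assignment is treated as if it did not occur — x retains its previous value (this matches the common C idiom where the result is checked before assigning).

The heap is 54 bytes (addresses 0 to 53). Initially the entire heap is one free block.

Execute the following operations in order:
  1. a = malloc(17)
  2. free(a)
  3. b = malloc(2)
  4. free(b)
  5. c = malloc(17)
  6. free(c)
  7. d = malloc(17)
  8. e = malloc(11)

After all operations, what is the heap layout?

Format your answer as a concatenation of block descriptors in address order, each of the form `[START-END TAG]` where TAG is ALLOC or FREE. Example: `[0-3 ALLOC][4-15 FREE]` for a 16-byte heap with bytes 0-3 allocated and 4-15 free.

Answer: [0-16 ALLOC][17-27 ALLOC][28-53 FREE]

Derivation:
Op 1: a = malloc(17) -> a = 0; heap: [0-16 ALLOC][17-53 FREE]
Op 2: free(a) -> (freed a); heap: [0-53 FREE]
Op 3: b = malloc(2) -> b = 0; heap: [0-1 ALLOC][2-53 FREE]
Op 4: free(b) -> (freed b); heap: [0-53 FREE]
Op 5: c = malloc(17) -> c = 0; heap: [0-16 ALLOC][17-53 FREE]
Op 6: free(c) -> (freed c); heap: [0-53 FREE]
Op 7: d = malloc(17) -> d = 0; heap: [0-16 ALLOC][17-53 FREE]
Op 8: e = malloc(11) -> e = 17; heap: [0-16 ALLOC][17-27 ALLOC][28-53 FREE]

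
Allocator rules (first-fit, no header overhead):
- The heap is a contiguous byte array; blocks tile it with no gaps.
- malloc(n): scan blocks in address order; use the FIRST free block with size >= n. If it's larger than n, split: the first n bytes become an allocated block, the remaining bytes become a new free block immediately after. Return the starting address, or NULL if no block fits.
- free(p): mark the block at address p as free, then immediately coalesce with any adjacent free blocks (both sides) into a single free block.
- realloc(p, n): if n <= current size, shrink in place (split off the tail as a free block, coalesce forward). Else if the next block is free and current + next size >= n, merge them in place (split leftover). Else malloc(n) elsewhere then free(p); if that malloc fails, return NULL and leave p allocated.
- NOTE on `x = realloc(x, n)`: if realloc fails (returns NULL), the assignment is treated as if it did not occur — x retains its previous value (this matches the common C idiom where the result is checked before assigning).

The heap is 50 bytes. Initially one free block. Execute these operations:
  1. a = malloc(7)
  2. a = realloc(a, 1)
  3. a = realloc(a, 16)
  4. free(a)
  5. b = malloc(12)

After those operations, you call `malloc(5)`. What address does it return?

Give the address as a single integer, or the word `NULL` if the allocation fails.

Op 1: a = malloc(7) -> a = 0; heap: [0-6 ALLOC][7-49 FREE]
Op 2: a = realloc(a, 1) -> a = 0; heap: [0-0 ALLOC][1-49 FREE]
Op 3: a = realloc(a, 16) -> a = 0; heap: [0-15 ALLOC][16-49 FREE]
Op 4: free(a) -> (freed a); heap: [0-49 FREE]
Op 5: b = malloc(12) -> b = 0; heap: [0-11 ALLOC][12-49 FREE]
malloc(5): first-fit scan over [0-11 ALLOC][12-49 FREE] -> 12

Answer: 12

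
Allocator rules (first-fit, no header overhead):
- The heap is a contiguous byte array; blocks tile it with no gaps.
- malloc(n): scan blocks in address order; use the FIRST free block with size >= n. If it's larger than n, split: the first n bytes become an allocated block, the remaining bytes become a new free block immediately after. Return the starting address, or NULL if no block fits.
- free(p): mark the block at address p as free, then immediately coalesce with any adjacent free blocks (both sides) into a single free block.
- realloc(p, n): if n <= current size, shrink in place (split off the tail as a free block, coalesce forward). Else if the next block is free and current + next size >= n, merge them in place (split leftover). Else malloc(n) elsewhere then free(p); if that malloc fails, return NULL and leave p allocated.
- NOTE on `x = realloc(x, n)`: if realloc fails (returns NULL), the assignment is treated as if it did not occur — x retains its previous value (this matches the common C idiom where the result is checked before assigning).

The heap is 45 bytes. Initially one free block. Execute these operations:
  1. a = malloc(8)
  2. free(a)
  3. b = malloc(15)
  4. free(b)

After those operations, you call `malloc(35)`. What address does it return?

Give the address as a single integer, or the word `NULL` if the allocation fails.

Op 1: a = malloc(8) -> a = 0; heap: [0-7 ALLOC][8-44 FREE]
Op 2: free(a) -> (freed a); heap: [0-44 FREE]
Op 3: b = malloc(15) -> b = 0; heap: [0-14 ALLOC][15-44 FREE]
Op 4: free(b) -> (freed b); heap: [0-44 FREE]
malloc(35): first-fit scan over [0-44 FREE] -> 0

Answer: 0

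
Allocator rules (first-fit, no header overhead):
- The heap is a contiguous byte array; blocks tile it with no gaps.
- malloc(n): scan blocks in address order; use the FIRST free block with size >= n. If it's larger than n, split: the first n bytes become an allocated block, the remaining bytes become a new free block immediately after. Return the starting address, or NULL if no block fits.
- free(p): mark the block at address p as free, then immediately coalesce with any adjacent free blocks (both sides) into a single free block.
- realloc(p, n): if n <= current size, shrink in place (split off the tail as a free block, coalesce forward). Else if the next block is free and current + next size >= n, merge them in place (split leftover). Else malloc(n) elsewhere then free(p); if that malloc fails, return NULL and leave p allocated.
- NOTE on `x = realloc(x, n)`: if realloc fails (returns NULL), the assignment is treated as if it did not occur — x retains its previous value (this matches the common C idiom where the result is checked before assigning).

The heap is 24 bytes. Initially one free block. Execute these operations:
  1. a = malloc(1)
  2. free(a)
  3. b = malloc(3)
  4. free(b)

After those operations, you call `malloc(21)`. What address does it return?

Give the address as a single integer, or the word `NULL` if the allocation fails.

Answer: 0

Derivation:
Op 1: a = malloc(1) -> a = 0; heap: [0-0 ALLOC][1-23 FREE]
Op 2: free(a) -> (freed a); heap: [0-23 FREE]
Op 3: b = malloc(3) -> b = 0; heap: [0-2 ALLOC][3-23 FREE]
Op 4: free(b) -> (freed b); heap: [0-23 FREE]
malloc(21): first-fit scan over [0-23 FREE] -> 0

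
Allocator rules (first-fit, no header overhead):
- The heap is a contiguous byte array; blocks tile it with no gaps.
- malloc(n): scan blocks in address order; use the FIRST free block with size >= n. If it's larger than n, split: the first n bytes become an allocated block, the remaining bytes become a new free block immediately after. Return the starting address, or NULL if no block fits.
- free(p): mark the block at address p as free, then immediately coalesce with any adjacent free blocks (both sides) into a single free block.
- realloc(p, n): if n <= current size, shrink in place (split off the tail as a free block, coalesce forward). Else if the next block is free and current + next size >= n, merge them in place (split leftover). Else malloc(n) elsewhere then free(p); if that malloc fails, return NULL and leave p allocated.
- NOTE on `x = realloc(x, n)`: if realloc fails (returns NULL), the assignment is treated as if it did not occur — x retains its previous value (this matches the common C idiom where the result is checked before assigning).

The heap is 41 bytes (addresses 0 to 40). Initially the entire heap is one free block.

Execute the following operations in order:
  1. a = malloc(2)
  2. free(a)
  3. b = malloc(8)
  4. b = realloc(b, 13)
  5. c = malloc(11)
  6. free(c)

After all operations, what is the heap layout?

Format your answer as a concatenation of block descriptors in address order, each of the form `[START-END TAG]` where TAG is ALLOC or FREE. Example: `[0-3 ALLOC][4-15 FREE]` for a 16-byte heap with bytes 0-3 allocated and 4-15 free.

Op 1: a = malloc(2) -> a = 0; heap: [0-1 ALLOC][2-40 FREE]
Op 2: free(a) -> (freed a); heap: [0-40 FREE]
Op 3: b = malloc(8) -> b = 0; heap: [0-7 ALLOC][8-40 FREE]
Op 4: b = realloc(b, 13) -> b = 0; heap: [0-12 ALLOC][13-40 FREE]
Op 5: c = malloc(11) -> c = 13; heap: [0-12 ALLOC][13-23 ALLOC][24-40 FREE]
Op 6: free(c) -> (freed c); heap: [0-12 ALLOC][13-40 FREE]

Answer: [0-12 ALLOC][13-40 FREE]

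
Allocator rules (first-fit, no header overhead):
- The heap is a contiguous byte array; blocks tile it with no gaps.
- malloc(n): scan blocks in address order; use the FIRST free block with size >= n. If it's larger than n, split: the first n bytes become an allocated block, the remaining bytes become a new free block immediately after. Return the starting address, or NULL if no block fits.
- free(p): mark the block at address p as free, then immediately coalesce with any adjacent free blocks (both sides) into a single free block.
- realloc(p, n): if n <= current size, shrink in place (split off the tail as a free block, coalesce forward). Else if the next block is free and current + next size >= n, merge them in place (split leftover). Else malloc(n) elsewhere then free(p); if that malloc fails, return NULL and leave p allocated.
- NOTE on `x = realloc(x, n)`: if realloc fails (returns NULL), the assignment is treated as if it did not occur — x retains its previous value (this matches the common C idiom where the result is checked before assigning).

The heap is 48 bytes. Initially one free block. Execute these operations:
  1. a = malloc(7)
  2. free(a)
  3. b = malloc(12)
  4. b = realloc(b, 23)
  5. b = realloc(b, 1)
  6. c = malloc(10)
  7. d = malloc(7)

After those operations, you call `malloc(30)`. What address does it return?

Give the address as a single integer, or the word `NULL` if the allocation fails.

Answer: 18

Derivation:
Op 1: a = malloc(7) -> a = 0; heap: [0-6 ALLOC][7-47 FREE]
Op 2: free(a) -> (freed a); heap: [0-47 FREE]
Op 3: b = malloc(12) -> b = 0; heap: [0-11 ALLOC][12-47 FREE]
Op 4: b = realloc(b, 23) -> b = 0; heap: [0-22 ALLOC][23-47 FREE]
Op 5: b = realloc(b, 1) -> b = 0; heap: [0-0 ALLOC][1-47 FREE]
Op 6: c = malloc(10) -> c = 1; heap: [0-0 ALLOC][1-10 ALLOC][11-47 FREE]
Op 7: d = malloc(7) -> d = 11; heap: [0-0 ALLOC][1-10 ALLOC][11-17 ALLOC][18-47 FREE]
malloc(30): first-fit scan over [0-0 ALLOC][1-10 ALLOC][11-17 ALLOC][18-47 FREE] -> 18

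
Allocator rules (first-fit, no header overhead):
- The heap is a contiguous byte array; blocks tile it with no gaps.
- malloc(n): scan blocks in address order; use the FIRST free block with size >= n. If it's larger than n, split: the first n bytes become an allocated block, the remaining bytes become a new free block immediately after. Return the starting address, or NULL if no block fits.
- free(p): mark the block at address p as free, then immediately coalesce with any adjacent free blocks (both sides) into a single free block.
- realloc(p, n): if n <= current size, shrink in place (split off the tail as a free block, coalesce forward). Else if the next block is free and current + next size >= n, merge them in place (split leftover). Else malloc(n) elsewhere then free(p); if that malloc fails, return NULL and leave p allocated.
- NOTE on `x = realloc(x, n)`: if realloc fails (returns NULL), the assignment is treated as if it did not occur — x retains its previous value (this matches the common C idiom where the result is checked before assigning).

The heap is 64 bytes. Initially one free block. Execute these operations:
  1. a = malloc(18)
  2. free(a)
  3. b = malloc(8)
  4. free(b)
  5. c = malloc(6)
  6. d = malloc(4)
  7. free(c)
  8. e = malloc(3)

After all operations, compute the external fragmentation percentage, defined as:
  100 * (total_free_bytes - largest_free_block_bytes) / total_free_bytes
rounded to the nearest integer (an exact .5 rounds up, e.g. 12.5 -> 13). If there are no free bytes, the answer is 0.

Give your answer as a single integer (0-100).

Op 1: a = malloc(18) -> a = 0; heap: [0-17 ALLOC][18-63 FREE]
Op 2: free(a) -> (freed a); heap: [0-63 FREE]
Op 3: b = malloc(8) -> b = 0; heap: [0-7 ALLOC][8-63 FREE]
Op 4: free(b) -> (freed b); heap: [0-63 FREE]
Op 5: c = malloc(6) -> c = 0; heap: [0-5 ALLOC][6-63 FREE]
Op 6: d = malloc(4) -> d = 6; heap: [0-5 ALLOC][6-9 ALLOC][10-63 FREE]
Op 7: free(c) -> (freed c); heap: [0-5 FREE][6-9 ALLOC][10-63 FREE]
Op 8: e = malloc(3) -> e = 0; heap: [0-2 ALLOC][3-5 FREE][6-9 ALLOC][10-63 FREE]
Free blocks: [3 54] total_free=57 largest=54 -> 100*(57-54)/57 = 300/57 ≈ 5.263 -> rounds to 5

Answer: 5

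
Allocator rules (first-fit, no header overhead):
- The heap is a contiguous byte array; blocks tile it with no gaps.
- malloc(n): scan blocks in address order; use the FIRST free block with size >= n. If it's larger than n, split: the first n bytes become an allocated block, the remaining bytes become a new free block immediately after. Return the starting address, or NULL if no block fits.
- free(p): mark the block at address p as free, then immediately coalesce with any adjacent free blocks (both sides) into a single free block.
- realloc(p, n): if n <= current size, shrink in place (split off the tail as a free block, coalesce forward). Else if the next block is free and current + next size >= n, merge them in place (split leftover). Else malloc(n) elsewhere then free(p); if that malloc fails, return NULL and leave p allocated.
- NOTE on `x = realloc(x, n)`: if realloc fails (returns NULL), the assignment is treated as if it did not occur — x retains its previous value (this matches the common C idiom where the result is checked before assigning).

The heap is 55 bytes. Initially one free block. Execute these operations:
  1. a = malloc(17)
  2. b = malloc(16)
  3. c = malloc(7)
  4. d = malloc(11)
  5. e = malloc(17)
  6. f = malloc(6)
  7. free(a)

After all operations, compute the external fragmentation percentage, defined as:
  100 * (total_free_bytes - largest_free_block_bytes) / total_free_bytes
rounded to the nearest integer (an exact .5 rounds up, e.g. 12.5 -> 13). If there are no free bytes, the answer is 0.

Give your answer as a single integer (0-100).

Op 1: a = malloc(17) -> a = 0; heap: [0-16 ALLOC][17-54 FREE]
Op 2: b = malloc(16) -> b = 17; heap: [0-16 ALLOC][17-32 ALLOC][33-54 FREE]
Op 3: c = malloc(7) -> c = 33; heap: [0-16 ALLOC][17-32 ALLOC][33-39 ALLOC][40-54 FREE]
Op 4: d = malloc(11) -> d = 40; heap: [0-16 ALLOC][17-32 ALLOC][33-39 ALLOC][40-50 ALLOC][51-54 FREE]
Op 5: e = malloc(17) -> e = NULL; heap: [0-16 ALLOC][17-32 ALLOC][33-39 ALLOC][40-50 ALLOC][51-54 FREE]
Op 6: f = malloc(6) -> f = NULL; heap: [0-16 ALLOC][17-32 ALLOC][33-39 ALLOC][40-50 ALLOC][51-54 FREE]
Op 7: free(a) -> (freed a); heap: [0-16 FREE][17-32 ALLOC][33-39 ALLOC][40-50 ALLOC][51-54 FREE]
Free blocks: [17 4] total_free=21 largest=17 -> 100*(21-17)/21 = 400/21 ≈ 19.048 -> rounds to 19

Answer: 19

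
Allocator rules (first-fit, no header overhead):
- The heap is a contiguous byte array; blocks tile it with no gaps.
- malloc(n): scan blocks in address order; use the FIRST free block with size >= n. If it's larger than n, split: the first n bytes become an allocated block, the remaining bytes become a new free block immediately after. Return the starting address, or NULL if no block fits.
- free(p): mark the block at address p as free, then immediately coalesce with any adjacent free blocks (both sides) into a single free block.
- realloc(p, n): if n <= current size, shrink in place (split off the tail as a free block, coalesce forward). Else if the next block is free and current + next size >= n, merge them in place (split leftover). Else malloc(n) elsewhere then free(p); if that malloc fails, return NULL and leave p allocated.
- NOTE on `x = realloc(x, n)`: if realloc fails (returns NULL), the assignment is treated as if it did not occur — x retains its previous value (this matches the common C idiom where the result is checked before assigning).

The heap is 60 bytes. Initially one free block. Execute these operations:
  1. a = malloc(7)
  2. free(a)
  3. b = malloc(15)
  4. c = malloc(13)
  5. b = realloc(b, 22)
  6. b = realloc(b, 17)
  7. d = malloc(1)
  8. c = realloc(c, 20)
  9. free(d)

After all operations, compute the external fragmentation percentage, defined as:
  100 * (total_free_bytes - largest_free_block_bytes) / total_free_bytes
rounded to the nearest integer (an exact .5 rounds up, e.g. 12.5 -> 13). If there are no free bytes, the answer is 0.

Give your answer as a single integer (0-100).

Answer: 50

Derivation:
Op 1: a = malloc(7) -> a = 0; heap: [0-6 ALLOC][7-59 FREE]
Op 2: free(a) -> (freed a); heap: [0-59 FREE]
Op 3: b = malloc(15) -> b = 0; heap: [0-14 ALLOC][15-59 FREE]
Op 4: c = malloc(13) -> c = 15; heap: [0-14 ALLOC][15-27 ALLOC][28-59 FREE]
Op 5: b = realloc(b, 22) -> b = 28; heap: [0-14 FREE][15-27 ALLOC][28-49 ALLOC][50-59 FREE]
Op 6: b = realloc(b, 17) -> b = 28; heap: [0-14 FREE][15-27 ALLOC][28-44 ALLOC][45-59 FREE]
Op 7: d = malloc(1) -> d = 0; heap: [0-0 ALLOC][1-14 FREE][15-27 ALLOC][28-44 ALLOC][45-59 FREE]
Op 8: c = realloc(c, 20) -> NULL (c unchanged); heap: [0-0 ALLOC][1-14 FREE][15-27 ALLOC][28-44 ALLOC][45-59 FREE]
Op 9: free(d) -> (freed d); heap: [0-14 FREE][15-27 ALLOC][28-44 ALLOC][45-59 FREE]
Free blocks: [15 15] total_free=30 largest=15 -> 100*(30-15)/30 = 1500/30 = 50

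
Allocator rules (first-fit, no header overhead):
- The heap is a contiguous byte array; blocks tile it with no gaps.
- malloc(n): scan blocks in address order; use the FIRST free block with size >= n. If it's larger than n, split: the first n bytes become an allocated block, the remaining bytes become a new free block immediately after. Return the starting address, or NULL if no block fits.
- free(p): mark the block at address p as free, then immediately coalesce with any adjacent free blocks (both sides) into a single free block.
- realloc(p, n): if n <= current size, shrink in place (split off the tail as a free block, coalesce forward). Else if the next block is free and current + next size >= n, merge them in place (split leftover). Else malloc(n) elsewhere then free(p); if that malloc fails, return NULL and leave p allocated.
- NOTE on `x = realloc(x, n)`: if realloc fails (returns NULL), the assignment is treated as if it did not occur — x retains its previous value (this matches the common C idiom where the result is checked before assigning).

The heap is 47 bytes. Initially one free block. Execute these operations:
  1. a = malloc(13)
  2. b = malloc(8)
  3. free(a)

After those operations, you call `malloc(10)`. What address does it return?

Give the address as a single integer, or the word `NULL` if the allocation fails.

Op 1: a = malloc(13) -> a = 0; heap: [0-12 ALLOC][13-46 FREE]
Op 2: b = malloc(8) -> b = 13; heap: [0-12 ALLOC][13-20 ALLOC][21-46 FREE]
Op 3: free(a) -> (freed a); heap: [0-12 FREE][13-20 ALLOC][21-46 FREE]
malloc(10): first-fit scan over [0-12 FREE][13-20 ALLOC][21-46 FREE] -> 0

Answer: 0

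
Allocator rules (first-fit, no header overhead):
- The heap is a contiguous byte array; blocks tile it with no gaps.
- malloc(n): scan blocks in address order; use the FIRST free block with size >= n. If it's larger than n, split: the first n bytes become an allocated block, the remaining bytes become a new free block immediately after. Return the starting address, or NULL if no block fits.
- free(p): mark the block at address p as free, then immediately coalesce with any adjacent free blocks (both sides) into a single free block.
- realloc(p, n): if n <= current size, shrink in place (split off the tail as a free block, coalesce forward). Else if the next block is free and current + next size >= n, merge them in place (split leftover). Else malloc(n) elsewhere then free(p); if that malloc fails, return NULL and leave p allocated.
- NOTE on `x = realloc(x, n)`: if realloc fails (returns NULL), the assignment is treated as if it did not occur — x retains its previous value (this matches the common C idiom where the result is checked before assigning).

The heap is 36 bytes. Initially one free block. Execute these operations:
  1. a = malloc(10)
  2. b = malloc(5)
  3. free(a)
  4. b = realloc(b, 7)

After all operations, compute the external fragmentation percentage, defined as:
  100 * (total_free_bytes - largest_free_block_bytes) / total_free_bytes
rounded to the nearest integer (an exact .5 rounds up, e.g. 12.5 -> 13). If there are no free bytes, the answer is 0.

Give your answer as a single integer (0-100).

Op 1: a = malloc(10) -> a = 0; heap: [0-9 ALLOC][10-35 FREE]
Op 2: b = malloc(5) -> b = 10; heap: [0-9 ALLOC][10-14 ALLOC][15-35 FREE]
Op 3: free(a) -> (freed a); heap: [0-9 FREE][10-14 ALLOC][15-35 FREE]
Op 4: b = realloc(b, 7) -> b = 10; heap: [0-9 FREE][10-16 ALLOC][17-35 FREE]
Free blocks: [10 19] total_free=29 largest=19 -> 100*(29-19)/29 = 1000/29 ≈ 34.483 -> rounds to 34

Answer: 34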